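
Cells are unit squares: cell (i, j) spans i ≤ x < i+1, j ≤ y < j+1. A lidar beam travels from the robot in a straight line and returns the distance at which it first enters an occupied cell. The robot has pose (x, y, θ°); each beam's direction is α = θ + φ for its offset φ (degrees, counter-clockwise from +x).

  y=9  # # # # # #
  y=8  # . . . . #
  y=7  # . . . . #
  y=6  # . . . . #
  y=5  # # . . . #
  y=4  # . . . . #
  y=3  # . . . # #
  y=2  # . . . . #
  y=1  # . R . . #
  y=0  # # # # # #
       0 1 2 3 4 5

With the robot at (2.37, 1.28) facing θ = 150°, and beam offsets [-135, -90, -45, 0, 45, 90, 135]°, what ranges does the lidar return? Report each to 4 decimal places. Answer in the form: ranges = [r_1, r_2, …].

ranges = [2.7228, 5.2600, 3.8512, 1.5819, 1.0818, 0.3233, 0.2899]

beam 1: φ=-135°, α=15°
  d=(0.9659,0.2588)  start (2,1)  tX=0.6522 tY=2.7819  stride 1/|dx|=1.0353 1/|dy|=3.8637
    cross x-line → (3,1), t=0.6522
    cross x-line → (4,1), t=1.6875
    cross x-line → (5,1), t=2.7228 (wall)
  → r_1 = 2.7228
beam 2: φ=-90°, α=60°
  d=(0.5000,0.8660)  start (2,1)  tX=1.2600 tY=0.8314  stride 1/|dx|=2.0000 1/|dy|=1.1547
    cross y-line → (2,2), t=0.8314
    cross x-line → (3,2), t=1.2600
    cross y-line → (3,3), t=1.9861
    cross y-line → (3,4), t=3.1408
    cross x-line → (4,4), t=3.2600
    cross y-line → (4,5), t=4.2955
    cross x-line → (5,5), t=5.2600 (wall)
  → r_2 = 5.2600
beam 3: φ=-45°, α=105°
  d=(-0.2588,0.9659)  start (2,1)  tX=1.4296 tY=0.7454  stride 1/|dx|=3.8637 1/|dy|=1.0353
    cross y-line → (2,2), t=0.7454
    cross x-line → (1,2), t=1.4296
    cross y-line → (1,3), t=1.7807
    cross y-line → (1,4), t=2.8160
    cross y-line → (1,5), t=3.8512 (wall)
  → r_3 = 3.8512
beam 4: φ=0°, α=150°
  d=(-0.8660,0.5000)  start (2,1)  tX=0.4272 tY=1.4400  stride 1/|dx|=1.1547 1/|dy|=2.0000
    cross x-line → (1,1), t=0.4272
    cross y-line → (1,2), t=1.4400
    cross x-line → (0,2), t=1.5819 (wall)
  → r_4 = 1.5819
beam 5: φ=45°, α=195°
  d=(-0.9659,-0.2588)  start (2,1)  tX=0.3831 tY=1.0818  stride 1/|dx|=1.0353 1/|dy|=3.8637
    cross x-line → (1,1), t=0.3831
    cross y-line → (1,0), t=1.0818 (wall)
  → r_5 = 1.0818
beam 6: φ=90°, α=240°
  d=(-0.5000,-0.8660)  start (2,1)  tX=0.7400 tY=0.3233  stride 1/|dx|=2.0000 1/|dy|=1.1547
    cross y-line → (2,0), t=0.3233 (wall)
  → r_6 = 0.3233
beam 7: φ=135°, α=285°
  d=(0.2588,-0.9659)  start (2,1)  tX=2.4341 tY=0.2899  stride 1/|dx|=3.8637 1/|dy|=1.0353
    cross y-line → (2,0), t=0.2899 (wall)
  → r_7 = 0.2899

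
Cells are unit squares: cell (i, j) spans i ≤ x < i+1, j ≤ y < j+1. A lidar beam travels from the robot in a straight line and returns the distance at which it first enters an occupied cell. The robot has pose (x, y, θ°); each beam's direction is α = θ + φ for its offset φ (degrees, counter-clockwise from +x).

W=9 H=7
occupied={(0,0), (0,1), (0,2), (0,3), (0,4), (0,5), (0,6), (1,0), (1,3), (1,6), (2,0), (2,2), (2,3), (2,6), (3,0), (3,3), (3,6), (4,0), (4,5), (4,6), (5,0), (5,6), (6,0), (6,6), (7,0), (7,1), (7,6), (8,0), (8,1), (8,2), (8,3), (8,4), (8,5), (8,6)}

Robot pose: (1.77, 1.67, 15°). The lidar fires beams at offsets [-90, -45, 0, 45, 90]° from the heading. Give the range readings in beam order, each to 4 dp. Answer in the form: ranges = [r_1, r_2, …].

ranges = [0.6936, 1.3400, 6.4498, 0.4600, 1.3769]

beam 1: φ=-90°, α=285°
  cosα=0.2588 sinα=-0.9659 | (1,1) | tMaxX 0.8887 tMaxY 0.6936 | tΔX 3.8637 tΔY 1.0353
    t=0.6936 [y] (1,0) — stop
  → r_1 = 0.6936
beam 2: φ=-45°, α=330°
  cosα=0.8660 sinα=-0.5000 | (1,1) | tMaxX 0.2656 tMaxY 1.3400 | tΔX 1.1547 tΔY 2.0000
    t=0.2656 [x] (2,1)
    t=1.3400 [y] (2,0) — stop
  → r_2 = 1.3400
beam 3: φ=0°, α=15°
  cosα=0.9659 sinα=0.2588 | (1,1) | tMaxX 0.2381 tMaxY 1.2750 | tΔX 1.0353 tΔY 3.8637
    t=0.2381 [x] (2,1)
    t=1.2734 [x] (3,1)
    t=1.2750 [y] (3,2)
    t=2.3087 [x] (4,2)
    t=3.3439 [x] (5,2)
    t=4.3792 [x] (6,2)
    t=5.1387 [y] (6,3)
    t=5.4145 [x] (7,3)
    t=6.4498 [x] (8,3) — stop
  → r_3 = 6.4498
beam 4: φ=45°, α=60°
  cosα=0.5000 sinα=0.8660 | (1,1) | tMaxX 0.4600 tMaxY 0.3811 | tΔX 2.0000 tΔY 1.1547
    t=0.3811 [y] (1,2)
    t=0.4600 [x] (2,2) — stop
  → r_4 = 0.4600
beam 5: φ=90°, α=105°
  cosα=-0.2588 sinα=0.9659 | (1,1) | tMaxX 2.9751 tMaxY 0.3416 | tΔX 3.8637 tΔY 1.0353
    t=0.3416 [y] (1,2)
    t=1.3769 [y] (1,3) — stop
  → r_5 = 1.3769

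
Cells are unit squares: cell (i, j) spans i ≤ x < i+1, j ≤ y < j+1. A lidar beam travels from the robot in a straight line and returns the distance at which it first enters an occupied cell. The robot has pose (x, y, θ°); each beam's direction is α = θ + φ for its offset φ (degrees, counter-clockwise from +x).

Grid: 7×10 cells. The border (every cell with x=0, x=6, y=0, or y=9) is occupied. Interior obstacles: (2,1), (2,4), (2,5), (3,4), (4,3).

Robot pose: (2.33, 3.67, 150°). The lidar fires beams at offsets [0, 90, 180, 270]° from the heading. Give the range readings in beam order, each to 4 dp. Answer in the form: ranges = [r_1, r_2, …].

beam 1: φ=0°, α=150°
  d=(-0.8660,0.5000)  start (2,3)  tX=0.3811 tY=0.6600  stride 1/|dx|=1.1547 1/|dy|=2.0000
    cross x-line → (1,3), t=0.3811
    cross y-line → (1,4), t=0.6600
    cross x-line → (0,4), t=1.5358 (wall)
  → r_1 = 1.5358
beam 2: φ=90°, α=240°
  d=(-0.5000,-0.8660)  start (2,3)  tX=0.6600 tY=0.7736  stride 1/|dx|=2.0000 1/|dy|=1.1547
    cross x-line → (1,3), t=0.6600
    cross y-line → (1,2), t=0.7736
    cross y-line → (1,1), t=1.9283
    cross x-line → (0,1), t=2.6600 (wall)
  → r_2 = 2.6600
beam 3: φ=180°, α=330°
  d=(0.8660,-0.5000)  start (2,3)  tX=0.7736 tY=1.3400  stride 1/|dx|=1.1547 1/|dy|=2.0000
    cross x-line → (3,3), t=0.7736
    cross y-line → (3,2), t=1.3400
    cross x-line → (4,2), t=1.9283
    cross x-line → (5,2), t=3.0831
    cross y-line → (5,1), t=3.3400
    cross x-line → (6,1), t=4.2378 (wall)
  → r_3 = 4.2378
beam 4: φ=270°, α=60°
  d=(0.5000,0.8660)  start (2,3)  tX=1.3400 tY=0.3811  stride 1/|dx|=2.0000 1/|dy|=1.1547
    cross y-line → (2,4), t=0.3811 (wall)
  → r_4 = 0.3811

ranges = [1.5358, 2.6600, 4.2378, 0.3811]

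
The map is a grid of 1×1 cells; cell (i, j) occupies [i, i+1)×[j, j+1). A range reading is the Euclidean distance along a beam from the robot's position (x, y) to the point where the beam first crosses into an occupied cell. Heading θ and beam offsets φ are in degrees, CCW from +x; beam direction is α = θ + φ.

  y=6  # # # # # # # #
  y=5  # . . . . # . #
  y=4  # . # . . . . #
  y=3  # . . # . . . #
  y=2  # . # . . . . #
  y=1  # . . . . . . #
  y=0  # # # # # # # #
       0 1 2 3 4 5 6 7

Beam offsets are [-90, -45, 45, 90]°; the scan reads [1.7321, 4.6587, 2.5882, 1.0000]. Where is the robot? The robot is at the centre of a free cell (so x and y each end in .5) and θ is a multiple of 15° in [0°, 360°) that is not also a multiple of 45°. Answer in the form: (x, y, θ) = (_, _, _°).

(x, y, θ) = (5.5, 1.5, 120°)

Candidates: 26 free-cell centres × 16 headings = 416 poses. Raycast each; keep the one whose scan matches to 4 dp.
  (4.5, 3.5, 330°): beam 1 = 2.8868 ≠ 1.7321 ✗
  (3.5, 4.5, 195°): beam 1 = 1.5529 ≠ 1.7321 ✗
  (2.5, 1.5, 75°): beam 1 = 1.9319 ≠ 1.7321 ✗
  (4.5, 3.5, 105°): beam 1 = 2.5882 ≠ 1.7321 ✗
  …
  (5.5, 1.5, 120°): r_1=1.7321, r_2=4.6587, r_3=2.5882, r_4=1.0000 — all match ✓
Only this pose fits every beam.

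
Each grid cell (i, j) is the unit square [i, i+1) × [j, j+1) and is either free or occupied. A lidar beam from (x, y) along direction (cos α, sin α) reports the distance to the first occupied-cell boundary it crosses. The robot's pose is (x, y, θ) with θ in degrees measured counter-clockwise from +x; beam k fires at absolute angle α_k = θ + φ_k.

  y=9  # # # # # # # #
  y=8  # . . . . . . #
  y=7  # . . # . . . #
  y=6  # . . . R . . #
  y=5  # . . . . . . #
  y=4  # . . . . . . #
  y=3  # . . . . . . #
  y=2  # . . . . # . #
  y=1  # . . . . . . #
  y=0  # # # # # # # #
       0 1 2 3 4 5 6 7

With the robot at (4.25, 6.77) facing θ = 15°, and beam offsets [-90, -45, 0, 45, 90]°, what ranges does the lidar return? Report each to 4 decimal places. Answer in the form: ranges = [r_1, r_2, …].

ranges = [3.9030, 3.1754, 2.8470, 2.5750, 0.9659]

beam 1: φ=-90°, α=285°
  direction (0.2588, -0.9659); cell (4,6); t to first gridline: x 2.8978, y 0.7972 (then +3.8637 / +1.0353)
    (4,5) via y @ 0.7972
    (4,4) via y @ 1.8324
    (4,3) via y @ 2.8677
    (5,3) via x @ 2.8978
    (5,2) via y @ 3.9030  # hit
  → r_1 = 3.9030
beam 2: φ=-45°, α=330°
  direction (0.8660, -0.5000); cell (4,6); t to first gridline: x 0.8660, y 1.5400 (then +1.1547 / +2.0000)
    (5,6) via x @ 0.8660
    (5,5) via y @ 1.5400
    (6,5) via x @ 2.0207
    (7,5) via x @ 3.1754  # hit
  → r_2 = 3.1754
beam 3: φ=0°, α=15°
  direction (0.9659, 0.2588); cell (4,6); t to first gridline: x 0.7765, y 0.8887 (then +1.0353 / +3.8637)
    (5,6) via x @ 0.7765
    (5,7) via y @ 0.8887
    (6,7) via x @ 1.8117
    (7,7) via x @ 2.8470  # hit
  → r_3 = 2.8470
beam 4: φ=45°, α=60°
  direction (0.5000, 0.8660); cell (4,6); t to first gridline: x 1.5000, y 0.2656 (then +2.0000 / +1.1547)
    (4,7) via y @ 0.2656
    (4,8) via y @ 1.4203
    (5,8) via x @ 1.5000
    (5,9) via y @ 2.5750  # hit
  → r_4 = 2.5750
beam 5: φ=90°, α=105°
  direction (-0.2588, 0.9659); cell (4,6); t to first gridline: x 0.9659, y 0.2381 (then +3.8637 / +1.0353)
    (4,7) via y @ 0.2381
    (3,7) via x @ 0.9659  # hit
  → r_5 = 0.9659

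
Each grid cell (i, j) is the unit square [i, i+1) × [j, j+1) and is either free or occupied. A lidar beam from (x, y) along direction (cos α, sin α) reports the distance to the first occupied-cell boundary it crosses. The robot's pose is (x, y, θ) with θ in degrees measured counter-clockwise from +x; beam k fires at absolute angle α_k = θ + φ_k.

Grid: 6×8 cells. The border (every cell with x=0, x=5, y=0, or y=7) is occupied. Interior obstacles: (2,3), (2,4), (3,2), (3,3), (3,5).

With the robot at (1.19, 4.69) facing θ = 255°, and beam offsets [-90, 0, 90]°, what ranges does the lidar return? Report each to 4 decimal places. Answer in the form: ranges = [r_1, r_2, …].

beam 1: φ=-90°, α=165°
  direction (-0.9659, 0.2588); cell (1,4); t to first gridline: x 0.1967, y 1.1977 (then +1.0353 / +3.8637)
    (0,4) via x @ 0.1967  # hit
  → r_1 = 0.1967
beam 2: φ=0°, α=255°
  direction (-0.2588, -0.9659); cell (1,4); t to first gridline: x 0.7341, y 0.7143 (then +3.8637 / +1.0353)
    (1,3) via y @ 0.7143
    (0,3) via x @ 0.7341  # hit
  → r_2 = 0.7341
beam 3: φ=90°, α=345°
  direction (0.9659, -0.2588); cell (1,4); t to first gridline: x 0.8386, y 2.6660 (then +1.0353 / +3.8637)
    (2,4) via x @ 0.8386  # hit
  → r_3 = 0.8386

ranges = [0.1967, 0.7341, 0.8386]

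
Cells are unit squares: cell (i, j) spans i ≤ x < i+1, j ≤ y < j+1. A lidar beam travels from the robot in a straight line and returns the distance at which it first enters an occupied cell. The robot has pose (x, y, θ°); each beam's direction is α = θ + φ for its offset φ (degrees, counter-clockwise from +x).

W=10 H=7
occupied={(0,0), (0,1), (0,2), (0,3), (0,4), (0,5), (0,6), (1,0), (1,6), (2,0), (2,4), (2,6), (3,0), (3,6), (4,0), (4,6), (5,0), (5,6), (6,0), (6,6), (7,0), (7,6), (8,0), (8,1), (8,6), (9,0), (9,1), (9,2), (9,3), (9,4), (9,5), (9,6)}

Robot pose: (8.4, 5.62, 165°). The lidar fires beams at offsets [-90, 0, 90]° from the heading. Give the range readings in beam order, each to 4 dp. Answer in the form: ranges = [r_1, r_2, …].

ranges = [0.3934, 1.4682, 4.7830]

beam 1: φ=-90°, α=75°
  cosα=0.2588 sinα=0.9659 | (8,5) | tMaxX 2.3182 tMaxY 0.3934 | tΔX 3.8637 tΔY 1.0353
    t=0.3934 [y] (8,6) — stop
  → r_1 = 0.3934
beam 2: φ=0°, α=165°
  cosα=-0.9659 sinα=0.2588 | (8,5) | tMaxX 0.4141 tMaxY 1.4682 | tΔX 1.0353 tΔY 3.8637
    t=0.4141 [x] (7,5)
    t=1.4494 [x] (6,5)
    t=1.4682 [y] (6,6) — stop
  → r_2 = 1.4682
beam 3: φ=90°, α=255°
  cosα=-0.2588 sinα=-0.9659 | (8,5) | tMaxX 1.5455 tMaxY 0.6419 | tΔX 3.8637 tΔY 1.0353
    t=0.6419 [y] (8,4)
    t=1.5455 [x] (7,4)
    t=1.6771 [y] (7,3)
    t=2.7124 [y] (7,2)
    t=3.7477 [y] (7,1)
    t=4.7830 [y] (7,0) — stop
  → r_3 = 4.7830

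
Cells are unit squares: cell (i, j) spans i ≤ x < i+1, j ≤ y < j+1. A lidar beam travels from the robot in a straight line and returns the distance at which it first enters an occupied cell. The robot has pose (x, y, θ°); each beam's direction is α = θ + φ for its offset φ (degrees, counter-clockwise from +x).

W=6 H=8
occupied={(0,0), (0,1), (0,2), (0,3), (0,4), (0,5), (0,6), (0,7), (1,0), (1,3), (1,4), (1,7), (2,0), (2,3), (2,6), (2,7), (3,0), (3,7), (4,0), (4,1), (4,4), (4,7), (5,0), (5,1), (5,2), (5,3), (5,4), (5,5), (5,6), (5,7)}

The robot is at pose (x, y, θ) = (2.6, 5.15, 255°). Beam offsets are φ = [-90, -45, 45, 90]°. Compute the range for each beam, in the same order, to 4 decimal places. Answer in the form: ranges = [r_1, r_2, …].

ranges = [1.6564, 0.6928, 3.6373, 1.4494]

beam 1: φ=-90°, α=165°
  d=(-0.9659,0.2588)  start (2,5)  tX=0.6212 tY=3.2841  stride 1/|dx|=1.0353 1/|dy|=3.8637
    cross x-line → (1,5), t=0.6212
    cross x-line → (0,5), t=1.6564 (wall)
  → r_1 = 1.6564
beam 2: φ=-45°, α=210°
  d=(-0.8660,-0.5000)  start (2,5)  tX=0.6928 tY=0.3000  stride 1/|dx|=1.1547 1/|dy|=2.0000
    cross y-line → (2,4), t=0.3000
    cross x-line → (1,4), t=0.6928 (wall)
  → r_2 = 0.6928
beam 3: φ=45°, α=300°
  d=(0.5000,-0.8660)  start (2,5)  tX=0.8000 tY=0.1732  stride 1/|dx|=2.0000 1/|dy|=1.1547
    cross y-line → (2,4), t=0.1732
    cross x-line → (3,4), t=0.8000
    cross y-line → (3,3), t=1.3279
    cross y-line → (3,2), t=2.4826
    cross x-line → (4,2), t=2.8000
    cross y-line → (4,1), t=3.6373 (wall)
  → r_3 = 3.6373
beam 4: φ=90°, α=345°
  d=(0.9659,-0.2588)  start (2,5)  tX=0.4141 tY=0.5796  stride 1/|dx|=1.0353 1/|dy|=3.8637
    cross x-line → (3,5), t=0.4141
    cross y-line → (3,4), t=0.5796
    cross x-line → (4,4), t=1.4494 (wall)
  → r_4 = 1.4494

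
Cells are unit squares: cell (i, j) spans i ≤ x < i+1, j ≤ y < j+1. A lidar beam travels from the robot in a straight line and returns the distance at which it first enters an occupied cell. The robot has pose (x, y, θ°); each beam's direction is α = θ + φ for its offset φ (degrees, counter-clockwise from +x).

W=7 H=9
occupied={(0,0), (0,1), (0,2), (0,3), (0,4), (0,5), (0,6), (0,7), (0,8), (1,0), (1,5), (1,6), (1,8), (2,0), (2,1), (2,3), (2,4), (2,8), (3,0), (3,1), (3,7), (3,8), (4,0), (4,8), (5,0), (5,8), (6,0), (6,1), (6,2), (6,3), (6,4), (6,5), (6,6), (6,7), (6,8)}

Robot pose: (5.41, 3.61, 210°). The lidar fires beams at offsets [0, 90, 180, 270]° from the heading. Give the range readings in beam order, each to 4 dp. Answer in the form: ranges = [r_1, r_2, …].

beam 1: φ=0°, α=210°
  dir = (cos 210°, sin 210°) = (-0.8660, -0.5000); from cell (5,3)
  next x-line at t=0.4734, next y-line at t=1.2200; Δt_x=1.1547, Δt_y=2.0000
    x: enter (4,3) at t=0.4734
    y: enter (4,2) at t=1.2200
    x: enter (3,2) at t=1.6281
    x: enter (2,2) at t=2.7828
    y: enter (2,1) at t=3.2200 ← occupied
  → r_1 = 3.2200
beam 2: φ=90°, α=300°
  dir = (cos 300°, sin 300°) = (0.5000, -0.8660); from cell (5,3)
  next x-line at t=1.1800, next y-line at t=0.7044; Δt_x=2.0000, Δt_y=1.1547
    y: enter (5,2) at t=0.7044
    x: enter (6,2) at t=1.1800 ← occupied
  → r_2 = 1.1800
beam 3: φ=180°, α=30°
  dir = (cos 30°, sin 30°) = (0.8660, 0.5000); from cell (5,3)
  next x-line at t=0.6813, next y-line at t=0.7800; Δt_x=1.1547, Δt_y=2.0000
    x: enter (6,3) at t=0.6813 ← occupied
  → r_3 = 0.6813
beam 4: φ=270°, α=120°
  dir = (cos 120°, sin 120°) = (-0.5000, 0.8660); from cell (5,3)
  next x-line at t=0.8200, next y-line at t=0.4503; Δt_x=2.0000, Δt_y=1.1547
    y: enter (5,4) at t=0.4503
    x: enter (4,4) at t=0.8200
    y: enter (4,5) at t=1.6050
    y: enter (4,6) at t=2.7597
    x: enter (3,6) at t=2.8200
    y: enter (3,7) at t=3.9144 ← occupied
  → r_4 = 3.9144

ranges = [3.2200, 1.1800, 0.6813, 3.9144]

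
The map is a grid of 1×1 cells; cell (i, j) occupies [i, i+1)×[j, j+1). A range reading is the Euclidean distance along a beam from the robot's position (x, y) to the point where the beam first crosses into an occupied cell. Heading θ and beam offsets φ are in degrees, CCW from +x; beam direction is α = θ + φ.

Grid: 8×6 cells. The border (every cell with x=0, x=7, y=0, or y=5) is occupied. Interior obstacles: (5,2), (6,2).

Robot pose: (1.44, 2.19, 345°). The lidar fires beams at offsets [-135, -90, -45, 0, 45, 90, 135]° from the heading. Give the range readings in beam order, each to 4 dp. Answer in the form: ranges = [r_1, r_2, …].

beam 1: φ=-135°, α=210°
  dir = (cos 210°, sin 210°) = (-0.8660, -0.5000); from cell (1,2)
  next x-line at t=0.5081, next y-line at t=0.3800; Δt_x=1.1547, Δt_y=2.0000
    y: enter (1,1) at t=0.3800
    x: enter (0,1) at t=0.5081 ← occupied
  → r_1 = 0.5081
beam 2: φ=-90°, α=255°
  dir = (cos 255°, sin 255°) = (-0.2588, -0.9659); from cell (1,2)
  next x-line at t=1.7000, next y-line at t=0.1967; Δt_x=3.8637, Δt_y=1.0353
    y: enter (1,1) at t=0.1967
    y: enter (1,0) at t=1.2320 ← occupied
  → r_2 = 1.2320
beam 3: φ=-45°, α=300°
  dir = (cos 300°, sin 300°) = (0.5000, -0.8660); from cell (1,2)
  next x-line at t=1.1200, next y-line at t=0.2194; Δt_x=2.0000, Δt_y=1.1547
    y: enter (1,1) at t=0.2194
    x: enter (2,1) at t=1.1200
    y: enter (2,0) at t=1.3741 ← occupied
  → r_3 = 1.3741
beam 4: φ=0°, α=345°
  dir = (cos 345°, sin 345°) = (0.9659, -0.2588); from cell (1,2)
  next x-line at t=0.5798, next y-line at t=0.7341; Δt_x=1.0353, Δt_y=3.8637
    x: enter (2,2) at t=0.5798
    y: enter (2,1) at t=0.7341
    x: enter (3,1) at t=1.6150
    x: enter (4,1) at t=2.6503
    x: enter (5,1) at t=3.6856
    y: enter (5,0) at t=4.5978 ← occupied
  → r_4 = 4.5978
beam 5: φ=45°, α=30°
  dir = (cos 30°, sin 30°) = (0.8660, 0.5000); from cell (1,2)
  next x-line at t=0.6466, next y-line at t=1.6200; Δt_x=1.1547, Δt_y=2.0000
    x: enter (2,2) at t=0.6466
    y: enter (2,3) at t=1.6200
    x: enter (3,3) at t=1.8013
    x: enter (4,3) at t=2.9560
    y: enter (4,4) at t=3.6200
    x: enter (5,4) at t=4.1107
    x: enter (6,4) at t=5.2654
    y: enter (6,5) at t=5.6200 ← occupied
  → r_5 = 5.6200
beam 6: φ=90°, α=75°
  dir = (cos 75°, sin 75°) = (0.2588, 0.9659); from cell (1,2)
  next x-line at t=2.1637, next y-line at t=0.8386; Δt_x=3.8637, Δt_y=1.0353
    y: enter (1,3) at t=0.8386
    y: enter (1,4) at t=1.8738
    x: enter (2,4) at t=2.1637
    y: enter (2,5) at t=2.9091 ← occupied
  → r_6 = 2.9091
beam 7: φ=135°, α=120°
  dir = (cos 120°, sin 120°) = (-0.5000, 0.8660); from cell (1,2)
  next x-line at t=0.8800, next y-line at t=0.9353; Δt_x=2.0000, Δt_y=1.1547
    x: enter (0,2) at t=0.8800 ← occupied
  → r_7 = 0.8800

ranges = [0.5081, 1.2320, 1.3741, 4.5978, 5.6200, 2.9091, 0.8800]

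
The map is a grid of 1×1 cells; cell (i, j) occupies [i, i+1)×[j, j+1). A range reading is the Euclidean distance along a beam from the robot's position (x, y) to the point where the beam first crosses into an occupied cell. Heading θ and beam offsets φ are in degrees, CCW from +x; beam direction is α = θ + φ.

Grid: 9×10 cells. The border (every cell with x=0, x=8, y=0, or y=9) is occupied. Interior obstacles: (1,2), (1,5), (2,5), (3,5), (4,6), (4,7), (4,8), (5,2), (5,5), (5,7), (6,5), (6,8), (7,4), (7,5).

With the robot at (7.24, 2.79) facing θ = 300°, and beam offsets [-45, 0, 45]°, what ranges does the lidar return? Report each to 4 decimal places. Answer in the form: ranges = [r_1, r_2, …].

ranges = [1.8531, 1.5200, 0.7868]

beam 1: φ=-45°, α=255°
  direction (-0.2588, -0.9659); cell (7,2); t to first gridline: x 0.9273, y 0.8179 (then +3.8637 / +1.0353)
    (7,1) via y @ 0.8179
    (6,1) via x @ 0.9273
    (6,0) via y @ 1.8531  # hit
  → r_1 = 1.8531
beam 2: φ=0°, α=300°
  direction (0.5000, -0.8660); cell (7,2); t to first gridline: x 1.5200, y 0.9122 (then +2.0000 / +1.1547)
    (7,1) via y @ 0.9122
    (8,1) via x @ 1.5200  # hit
  → r_2 = 1.5200
beam 3: φ=45°, α=345°
  direction (0.9659, -0.2588); cell (7,2); t to first gridline: x 0.7868, y 3.0523 (then +1.0353 / +3.8637)
    (8,2) via x @ 0.7868  # hit
  → r_3 = 0.7868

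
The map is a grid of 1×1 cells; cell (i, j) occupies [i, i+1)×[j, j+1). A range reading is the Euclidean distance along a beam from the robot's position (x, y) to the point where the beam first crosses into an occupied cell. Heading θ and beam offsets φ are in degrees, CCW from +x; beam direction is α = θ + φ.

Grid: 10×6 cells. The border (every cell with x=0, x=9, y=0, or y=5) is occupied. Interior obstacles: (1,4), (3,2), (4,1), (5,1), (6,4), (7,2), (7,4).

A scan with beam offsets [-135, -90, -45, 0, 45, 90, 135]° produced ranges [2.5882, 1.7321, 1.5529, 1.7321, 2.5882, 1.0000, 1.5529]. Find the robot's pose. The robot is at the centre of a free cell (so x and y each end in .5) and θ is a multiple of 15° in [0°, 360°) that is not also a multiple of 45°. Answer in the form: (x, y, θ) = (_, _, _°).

Enumerate (i+0.5, j+0.5, θ) over the 25 free cells and 16 admissible headings. For each, cast all 7 beams and compare to the given ranges.
  (6.5, 2.5, 30°): beam 1 = 1.5529 ≠ 2.5882 ✗
  (8.5, 1.5, 15°): beam 1 = 0.5774 ≠ 2.5882 ✗
  (1.5, 1.5, 60°): beam 1 = 0.5176 ≠ 2.5882 ✗
  (5.5, 4.5, 285°): beam 1 = 1.0000 ≠ 2.5882 ✗
  …
  (4.5, 3.5, 120°): r_1=2.5882, r_2=1.7321, r_3=1.5529, r_4=1.7321, r_5=2.5882, r_6=1.0000, r_7=1.5529 — all match ✓
No second candidate reproduces the full scan.

(x, y, θ) = (4.5, 3.5, 120°)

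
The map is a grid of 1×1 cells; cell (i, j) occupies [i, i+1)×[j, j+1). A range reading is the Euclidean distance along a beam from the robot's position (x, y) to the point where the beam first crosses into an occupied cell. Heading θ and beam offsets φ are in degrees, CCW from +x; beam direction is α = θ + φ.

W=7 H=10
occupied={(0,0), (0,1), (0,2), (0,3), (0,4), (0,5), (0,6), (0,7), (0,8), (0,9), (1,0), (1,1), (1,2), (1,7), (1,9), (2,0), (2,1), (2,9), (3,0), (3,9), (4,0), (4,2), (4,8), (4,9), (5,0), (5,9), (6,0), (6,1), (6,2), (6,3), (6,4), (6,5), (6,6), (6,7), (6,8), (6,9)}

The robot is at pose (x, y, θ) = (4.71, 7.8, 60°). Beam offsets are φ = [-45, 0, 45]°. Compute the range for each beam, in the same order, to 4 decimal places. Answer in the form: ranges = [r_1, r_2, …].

ranges = [1.3355, 0.2309, 0.2071]

beam 1: φ=-45°, α=15°
  d=(0.9659,0.2588)  start (4,7)  tX=0.3002 tY=0.7727  stride 1/|dx|=1.0353 1/|dy|=3.8637
    cross x-line → (5,7), t=0.3002
    cross y-line → (5,8), t=0.7727
    cross x-line → (6,8), t=1.3355 (wall)
  → r_1 = 1.3355
beam 2: φ=0°, α=60°
  d=(0.5000,0.8660)  start (4,7)  tX=0.5800 tY=0.2309  stride 1/|dx|=2.0000 1/|dy|=1.1547
    cross y-line → (4,8), t=0.2309 (wall)
  → r_2 = 0.2309
beam 3: φ=45°, α=105°
  d=(-0.2588,0.9659)  start (4,7)  tX=2.7432 tY=0.2071  stride 1/|dx|=3.8637 1/|dy|=1.0353
    cross y-line → (4,8), t=0.2071 (wall)
  → r_3 = 0.2071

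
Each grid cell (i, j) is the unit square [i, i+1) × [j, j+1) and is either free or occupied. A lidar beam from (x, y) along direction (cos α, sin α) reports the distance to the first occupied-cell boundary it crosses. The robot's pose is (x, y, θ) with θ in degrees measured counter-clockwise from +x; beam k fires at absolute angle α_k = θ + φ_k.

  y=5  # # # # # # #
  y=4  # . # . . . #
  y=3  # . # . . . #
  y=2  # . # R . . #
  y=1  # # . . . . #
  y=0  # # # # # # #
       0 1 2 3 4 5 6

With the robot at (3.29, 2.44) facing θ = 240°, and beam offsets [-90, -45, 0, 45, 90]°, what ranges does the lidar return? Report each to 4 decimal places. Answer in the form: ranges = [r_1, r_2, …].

beam 1: φ=-90°, α=150°
  dir = (cos 150°, sin 150°) = (-0.8660, 0.5000); from cell (3,2)
  next x-line at t=0.3349, next y-line at t=1.1200; Δt_x=1.1547, Δt_y=2.0000
    x: enter (2,2) at t=0.3349 ← occupied
  → r_1 = 0.3349
beam 2: φ=-45°, α=195°
  dir = (cos 195°, sin 195°) = (-0.9659, -0.2588); from cell (3,2)
  next x-line at t=0.3002, next y-line at t=1.7000; Δt_x=1.0353, Δt_y=3.8637
    x: enter (2,2) at t=0.3002 ← occupied
  → r_2 = 0.3002
beam 3: φ=0°, α=240°
  dir = (cos 240°, sin 240°) = (-0.5000, -0.8660); from cell (3,2)
  next x-line at t=0.5800, next y-line at t=0.5081; Δt_x=2.0000, Δt_y=1.1547
    y: enter (3,1) at t=0.5081
    x: enter (2,1) at t=0.5800
    y: enter (2,0) at t=1.6628 ← occupied
  → r_3 = 1.6628
beam 4: φ=45°, α=285°
  dir = (cos 285°, sin 285°) = (0.2588, -0.9659); from cell (3,2)
  next x-line at t=2.7432, next y-line at t=0.4555; Δt_x=3.8637, Δt_y=1.0353
    y: enter (3,1) at t=0.4555
    y: enter (3,0) at t=1.4908 ← occupied
  → r_4 = 1.4908
beam 5: φ=90°, α=330°
  dir = (cos 330°, sin 330°) = (0.8660, -0.5000); from cell (3,2)
  next x-line at t=0.8198, next y-line at t=0.8800; Δt_x=1.1547, Δt_y=2.0000
    x: enter (4,2) at t=0.8198
    y: enter (4,1) at t=0.8800
    x: enter (5,1) at t=1.9745
    y: enter (5,0) at t=2.8800 ← occupied
  → r_5 = 2.8800

ranges = [0.3349, 0.3002, 1.6628, 1.4908, 2.8800]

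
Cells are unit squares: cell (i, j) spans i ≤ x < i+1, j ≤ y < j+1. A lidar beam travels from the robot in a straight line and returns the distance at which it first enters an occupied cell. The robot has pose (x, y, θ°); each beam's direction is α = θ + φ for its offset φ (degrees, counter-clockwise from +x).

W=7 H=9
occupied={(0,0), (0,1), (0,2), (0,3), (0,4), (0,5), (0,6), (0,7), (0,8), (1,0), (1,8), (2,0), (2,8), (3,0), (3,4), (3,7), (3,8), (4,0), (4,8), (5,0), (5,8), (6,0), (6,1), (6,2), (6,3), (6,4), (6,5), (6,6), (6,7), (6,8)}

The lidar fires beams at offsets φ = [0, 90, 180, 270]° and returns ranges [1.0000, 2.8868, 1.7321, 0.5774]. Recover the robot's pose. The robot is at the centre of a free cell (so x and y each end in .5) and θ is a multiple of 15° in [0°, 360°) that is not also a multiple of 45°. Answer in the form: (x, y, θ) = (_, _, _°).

Enumerate (i+0.5, j+0.5, θ) over the 33 free cells and 16 admissible headings. For each, cast all 4 beams and compare to the given ranges.
  (2.5, 7.5, 60°): beam 1 = 0.5774 ≠ 1.0000 ✗
  (1.5, 1.5, 195°): beam 1 = 0.5176 ≠ 1.0000 ✗
  (2.5, 6.5, 165°): beam 1 = 1.5529 ≠ 1.0000 ✗
  (2.5, 4.5, 345°): beam 1 = 0.5176 ≠ 1.0000 ✗
  (4.5, 2.5, 330°): beam 1 = 1.7321 ≠ 1.0000 ✗
  …
  (2.5, 1.5, 330°): r_1=1.0000, r_2=2.8868, r_3=1.7321, r_4=0.5774 — all match ✓
Unique over the lattice → pose = (2.5, 1.5, 330°).

(x, y, θ) = (2.5, 1.5, 330°)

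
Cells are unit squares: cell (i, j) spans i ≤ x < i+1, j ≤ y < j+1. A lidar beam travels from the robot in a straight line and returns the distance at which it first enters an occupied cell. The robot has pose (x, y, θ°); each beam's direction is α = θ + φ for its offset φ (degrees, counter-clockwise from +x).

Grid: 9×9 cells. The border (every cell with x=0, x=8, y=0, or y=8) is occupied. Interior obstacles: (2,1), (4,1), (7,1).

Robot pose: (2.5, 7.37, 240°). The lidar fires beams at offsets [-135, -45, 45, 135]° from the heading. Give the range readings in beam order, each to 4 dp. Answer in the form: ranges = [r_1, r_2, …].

ranges = [0.6522, 1.5529, 5.7956, 2.4341]

beam 1: φ=-135°, α=105°
  cosα=-0.2588 sinα=0.9659 | (2,7) | tMaxX 1.9319 tMaxY 0.6522 | tΔX 3.8637 tΔY 1.0353
    t=0.6522 [y] (2,8) — stop
  → r_1 = 0.6522
beam 2: φ=-45°, α=195°
  cosα=-0.9659 sinα=-0.2588 | (2,7) | tMaxX 0.5176 tMaxY 1.4296 | tΔX 1.0353 tΔY 3.8637
    t=0.5176 [x] (1,7)
    t=1.4296 [y] (1,6)
    t=1.5529 [x] (0,6) — stop
  → r_2 = 1.5529
beam 3: φ=45°, α=285°
  cosα=0.2588 sinα=-0.9659 | (2,7) | tMaxX 1.9319 tMaxY 0.3831 | tΔX 3.8637 tΔY 1.0353
    t=0.3831 [y] (2,6)
    t=1.4183 [y] (2,5)
    t=1.9319 [x] (3,5)
    t=2.4536 [y] (3,4)
    t=3.4889 [y] (3,3)
    t=4.5242 [y] (3,2)
    t=5.5594 [y] (3,1)
    t=5.7956 [x] (4,1) — stop
  → r_3 = 5.7956
beam 4: φ=135°, α=15°
  cosα=0.9659 sinα=0.2588 | (2,7) | tMaxX 0.5176 tMaxY 2.4341 | tΔX 1.0353 tΔY 3.8637
    t=0.5176 [x] (3,7)
    t=1.5529 [x] (4,7)
    t=2.4341 [y] (4,8) — stop
  → r_4 = 2.4341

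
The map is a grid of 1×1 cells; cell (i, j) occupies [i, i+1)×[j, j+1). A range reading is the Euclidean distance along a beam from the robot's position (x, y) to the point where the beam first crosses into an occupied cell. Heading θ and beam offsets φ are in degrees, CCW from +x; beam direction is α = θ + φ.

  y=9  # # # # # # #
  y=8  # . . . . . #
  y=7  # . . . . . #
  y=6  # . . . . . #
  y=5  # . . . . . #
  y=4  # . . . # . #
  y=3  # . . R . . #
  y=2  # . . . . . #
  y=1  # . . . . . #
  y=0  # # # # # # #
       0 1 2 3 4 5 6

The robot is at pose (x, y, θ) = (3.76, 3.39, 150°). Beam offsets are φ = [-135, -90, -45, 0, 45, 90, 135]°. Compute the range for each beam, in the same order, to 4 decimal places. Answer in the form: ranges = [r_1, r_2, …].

beam 1: φ=-135°, α=15°
  d=(0.9659,0.2588)  start (3,3)  tX=0.2485 tY=2.3569  stride 1/|dx|=1.0353 1/|dy|=3.8637
    cross x-line → (4,3), t=0.2485
    cross x-line → (5,3), t=1.2837
    cross x-line → (6,3), t=2.3190 (wall)
  → r_1 = 2.3190
beam 2: φ=-90°, α=60°
  d=(0.5000,0.8660)  start (3,3)  tX=0.4800 tY=0.7044  stride 1/|dx|=2.0000 1/|dy|=1.1547
    cross x-line → (4,3), t=0.4800
    cross y-line → (4,4), t=0.7044 (wall)
  → r_2 = 0.7044
beam 3: φ=-45°, α=105°
  d=(-0.2588,0.9659)  start (3,3)  tX=2.9364 tY=0.6315  stride 1/|dx|=3.8637 1/|dy|=1.0353
    cross y-line → (3,4), t=0.6315
    cross y-line → (3,5), t=1.6668
    cross y-line → (3,6), t=2.7021
    cross x-line → (2,6), t=2.9364
    cross y-line → (2,7), t=3.7373
    cross y-line → (2,8), t=4.7726
    cross y-line → (2,9), t=5.8079 (wall)
  → r_3 = 5.8079
beam 4: φ=0°, α=150°
  d=(-0.8660,0.5000)  start (3,3)  tX=0.8776 tY=1.2200  stride 1/|dx|=1.1547 1/|dy|=2.0000
    cross x-line → (2,3), t=0.8776
    cross y-line → (2,4), t=1.2200
    cross x-line → (1,4), t=2.0323
    cross x-line → (0,4), t=3.1870 (wall)
  → r_4 = 3.1870
beam 5: φ=45°, α=195°
  d=(-0.9659,-0.2588)  start (3,3)  tX=0.7868 tY=1.5068  stride 1/|dx|=1.0353 1/|dy|=3.8637
    cross x-line → (2,3), t=0.7868
    cross y-line → (2,2), t=1.5068
    cross x-line → (1,2), t=1.8221
    cross x-line → (0,2), t=2.8574 (wall)
  → r_5 = 2.8574
beam 6: φ=90°, α=240°
  d=(-0.5000,-0.8660)  start (3,3)  tX=1.5200 tY=0.4503  stride 1/|dx|=2.0000 1/|dy|=1.1547
    cross y-line → (3,2), t=0.4503
    cross x-line → (2,2), t=1.5200
    cross y-line → (2,1), t=1.6050
    cross y-line → (2,0), t=2.7597 (wall)
  → r_6 = 2.7597
beam 7: φ=135°, α=285°
  d=(0.2588,-0.9659)  start (3,3)  tX=0.9273 tY=0.4038  stride 1/|dx|=3.8637 1/|dy|=1.0353
    cross y-line → (3,2), t=0.4038
    cross x-line → (4,2), t=0.9273
    cross y-line → (4,1), t=1.4390
    cross y-line → (4,0), t=2.4743 (wall)
  → r_7 = 2.4743

ranges = [2.3190, 0.7044, 5.8079, 3.1870, 2.8574, 2.7597, 2.4743]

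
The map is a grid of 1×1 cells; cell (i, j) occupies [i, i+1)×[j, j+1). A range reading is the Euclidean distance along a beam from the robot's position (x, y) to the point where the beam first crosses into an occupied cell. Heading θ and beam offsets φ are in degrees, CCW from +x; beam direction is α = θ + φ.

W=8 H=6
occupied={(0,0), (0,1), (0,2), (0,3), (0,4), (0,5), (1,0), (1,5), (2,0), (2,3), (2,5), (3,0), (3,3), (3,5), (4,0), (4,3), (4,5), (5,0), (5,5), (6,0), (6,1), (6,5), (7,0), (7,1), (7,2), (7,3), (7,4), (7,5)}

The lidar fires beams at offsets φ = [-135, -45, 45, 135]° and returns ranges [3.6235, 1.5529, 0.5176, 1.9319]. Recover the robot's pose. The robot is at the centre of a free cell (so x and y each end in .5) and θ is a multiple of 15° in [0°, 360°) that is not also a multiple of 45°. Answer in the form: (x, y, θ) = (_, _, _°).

The pose lattice has 20·16 = 320 candidates. Test each by forward raycasting.
  (2.5, 1.5, 75°): beam 1 = 0.5774 ≠ 3.6235 ✗
  (6.5, 3.5, 30°): beam 1 = 1.5529 ≠ 3.6235 ✗
  (3.5, 2.5, 165°): beam 1 = 1.0000 ≠ 3.6235 ✗
  (4.5, 2.5, 345°): beam 1 = 3.0000 ≠ 3.6235 ✗
  (3.5, 1.5, 345°): beam 1 = 1.0000 ≠ 3.6235 ✗
  …
  (5.5, 4.5, 30°): r_1=3.6235, r_2=1.5529, r_3=0.5176, r_4=1.9319 — all match ✓
Unique over the lattice → pose = (5.5, 4.5, 30°).

(x, y, θ) = (5.5, 4.5, 30°)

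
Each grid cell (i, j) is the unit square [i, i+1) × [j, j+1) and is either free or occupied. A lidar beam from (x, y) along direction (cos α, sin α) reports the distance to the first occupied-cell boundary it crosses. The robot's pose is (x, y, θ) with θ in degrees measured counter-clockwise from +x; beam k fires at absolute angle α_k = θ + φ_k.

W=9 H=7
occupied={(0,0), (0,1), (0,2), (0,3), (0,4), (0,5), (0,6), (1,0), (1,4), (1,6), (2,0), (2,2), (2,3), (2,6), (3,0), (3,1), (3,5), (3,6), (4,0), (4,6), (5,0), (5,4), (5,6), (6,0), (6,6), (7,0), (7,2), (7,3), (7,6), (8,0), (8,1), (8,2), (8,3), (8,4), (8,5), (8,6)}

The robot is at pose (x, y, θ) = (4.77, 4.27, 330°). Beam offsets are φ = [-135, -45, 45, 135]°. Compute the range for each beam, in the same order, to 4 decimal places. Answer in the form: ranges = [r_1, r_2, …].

ranges = [1.8324, 3.3854, 0.2381, 1.7910]

beam 1: φ=-135°, α=195°
  dir = (cos 195°, sin 195°) = (-0.9659, -0.2588); from cell (4,4)
  next x-line at t=0.7972, next y-line at t=1.0432; Δt_x=1.0353, Δt_y=3.8637
    x: enter (3,4) at t=0.7972
    y: enter (3,3) at t=1.0432
    x: enter (2,3) at t=1.8324 ← occupied
  → r_1 = 1.8324
beam 2: φ=-45°, α=285°
  dir = (cos 285°, sin 285°) = (0.2588, -0.9659); from cell (4,4)
  next x-line at t=0.8887, next y-line at t=0.2795; Δt_x=3.8637, Δt_y=1.0353
    y: enter (4,3) at t=0.2795
    x: enter (5,3) at t=0.8887
    y: enter (5,2) at t=1.3148
    y: enter (5,1) at t=2.3501
    y: enter (5,0) at t=3.3854 ← occupied
  → r_2 = 3.3854
beam 3: φ=45°, α=15°
  dir = (cos 15°, sin 15°) = (0.9659, 0.2588); from cell (4,4)
  next x-line at t=0.2381, next y-line at t=2.8205; Δt_x=1.0353, Δt_y=3.8637
    x: enter (5,4) at t=0.2381 ← occupied
  → r_3 = 0.2381
beam 4: φ=135°, α=105°
  dir = (cos 105°, sin 105°) = (-0.2588, 0.9659); from cell (4,4)
  next x-line at t=2.9751, next y-line at t=0.7558; Δt_x=3.8637, Δt_y=1.0353
    y: enter (4,5) at t=0.7558
    y: enter (4,6) at t=1.7910 ← occupied
  → r_4 = 1.7910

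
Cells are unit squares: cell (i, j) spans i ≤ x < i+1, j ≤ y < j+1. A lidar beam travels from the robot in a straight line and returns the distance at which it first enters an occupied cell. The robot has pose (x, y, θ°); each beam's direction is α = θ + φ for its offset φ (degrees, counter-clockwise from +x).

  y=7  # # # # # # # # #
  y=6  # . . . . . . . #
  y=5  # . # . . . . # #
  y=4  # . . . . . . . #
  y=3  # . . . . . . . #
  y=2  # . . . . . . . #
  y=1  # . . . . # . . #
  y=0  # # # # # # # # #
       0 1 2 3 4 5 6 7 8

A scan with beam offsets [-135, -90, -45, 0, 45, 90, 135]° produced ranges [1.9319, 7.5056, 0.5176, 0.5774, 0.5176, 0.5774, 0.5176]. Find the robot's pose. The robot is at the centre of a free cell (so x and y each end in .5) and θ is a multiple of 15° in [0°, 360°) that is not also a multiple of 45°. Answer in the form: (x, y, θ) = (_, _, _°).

(x, y, θ) = (7.5, 6.5, 300°)

Candidates: 39 free-cell centres × 16 headings = 624 poses. Raycast each; keep the one whose scan matches to 4 dp.
  (7.5, 1.5, 105°): beam 1 = 0.5774 ≠ 1.9319 ✗
  (2.5, 2.5, 255°): beam 1 = 3.0000 ≠ 1.9319 ✗
  (3.5, 6.5, 255°): beam 1 = 0.5774 ≠ 1.9319 ✗
  (7.5, 2.5, 120°): beam 1 = 0.5176 ≠ 1.9319 ✗
  …
  (7.5, 6.5, 300°): r_1=1.9319, r_2=7.5056, r_3=0.5176, r_4=0.5774, r_5=0.5176, r_6=0.5774, r_7=0.5176 — all match ✓
Unique over the lattice → pose = (7.5, 6.5, 300°).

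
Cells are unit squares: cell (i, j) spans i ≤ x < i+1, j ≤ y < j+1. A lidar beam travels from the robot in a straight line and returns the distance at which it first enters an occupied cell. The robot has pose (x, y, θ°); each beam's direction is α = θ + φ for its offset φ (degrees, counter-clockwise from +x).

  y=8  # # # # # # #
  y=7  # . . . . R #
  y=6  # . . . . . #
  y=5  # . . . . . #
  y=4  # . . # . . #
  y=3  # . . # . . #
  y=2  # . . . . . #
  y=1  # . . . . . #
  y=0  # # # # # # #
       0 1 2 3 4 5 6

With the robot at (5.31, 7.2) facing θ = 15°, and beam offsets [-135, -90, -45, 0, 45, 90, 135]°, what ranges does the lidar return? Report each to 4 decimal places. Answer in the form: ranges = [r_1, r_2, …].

beam 1: φ=-135°, α=240°
  dir = (cos 240°, sin 240°) = (-0.5000, -0.8660); from cell (5,7)
  next x-line at t=0.6200, next y-line at t=0.2309; Δt_x=2.0000, Δt_y=1.1547
    y: enter (5,6) at t=0.2309
    x: enter (4,6) at t=0.6200
    y: enter (4,5) at t=1.3856
    y: enter (4,4) at t=2.5403
    x: enter (3,4) at t=2.6200 ← occupied
  → r_1 = 2.6200
beam 2: φ=-90°, α=285°
  dir = (cos 285°, sin 285°) = (0.2588, -0.9659); from cell (5,7)
  next x-line at t=2.6660, next y-line at t=0.2071; Δt_x=3.8637, Δt_y=1.0353
    y: enter (5,6) at t=0.2071
    y: enter (5,5) at t=1.2423
    y: enter (5,4) at t=2.2776
    x: enter (6,4) at t=2.6660 ← occupied
  → r_2 = 2.6660
beam 3: φ=-45°, α=330°
  dir = (cos 330°, sin 330°) = (0.8660, -0.5000); from cell (5,7)
  next x-line at t=0.7967, next y-line at t=0.4000; Δt_x=1.1547, Δt_y=2.0000
    y: enter (5,6) at t=0.4000
    x: enter (6,6) at t=0.7967 ← occupied
  → r_3 = 0.7967
beam 4: φ=0°, α=15°
  dir = (cos 15°, sin 15°) = (0.9659, 0.2588); from cell (5,7)
  next x-line at t=0.7143, next y-line at t=3.0910; Δt_x=1.0353, Δt_y=3.8637
    x: enter (6,7) at t=0.7143 ← occupied
  → r_4 = 0.7143
beam 5: φ=45°, α=60°
  dir = (cos 60°, sin 60°) = (0.5000, 0.8660); from cell (5,7)
  next x-line at t=1.3800, next y-line at t=0.9238; Δt_x=2.0000, Δt_y=1.1547
    y: enter (5,8) at t=0.9238 ← occupied
  → r_5 = 0.9238
beam 6: φ=90°, α=105°
  dir = (cos 105°, sin 105°) = (-0.2588, 0.9659); from cell (5,7)
  next x-line at t=1.1977, next y-line at t=0.8282; Δt_x=3.8637, Δt_y=1.0353
    y: enter (5,8) at t=0.8282 ← occupied
  → r_6 = 0.8282
beam 7: φ=135°, α=150°
  dir = (cos 150°, sin 150°) = (-0.8660, 0.5000); from cell (5,7)
  next x-line at t=0.3580, next y-line at t=1.6000; Δt_x=1.1547, Δt_y=2.0000
    x: enter (4,7) at t=0.3580
    x: enter (3,7) at t=1.5127
    y: enter (3,8) at t=1.6000 ← occupied
  → r_7 = 1.6000

ranges = [2.6200, 2.6660, 0.7967, 0.7143, 0.9238, 0.8282, 1.6000]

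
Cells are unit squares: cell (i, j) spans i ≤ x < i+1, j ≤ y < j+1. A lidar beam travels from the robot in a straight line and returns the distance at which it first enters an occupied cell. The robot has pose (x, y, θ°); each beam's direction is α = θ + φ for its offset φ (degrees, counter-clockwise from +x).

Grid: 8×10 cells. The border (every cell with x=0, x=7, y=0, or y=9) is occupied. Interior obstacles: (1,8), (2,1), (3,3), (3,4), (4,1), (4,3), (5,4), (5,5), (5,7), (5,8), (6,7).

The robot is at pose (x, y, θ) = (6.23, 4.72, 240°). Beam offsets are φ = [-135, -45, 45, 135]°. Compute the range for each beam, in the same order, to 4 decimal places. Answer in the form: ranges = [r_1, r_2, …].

beam 1: φ=-135°, α=105°
  dir = (cos 105°, sin 105°) = (-0.2588, 0.9659); from cell (6,4)
  next x-line at t=0.8887, next y-line at t=0.2899; Δt_x=3.8637, Δt_y=1.0353
    y: enter (6,5) at t=0.2899
    x: enter (5,5) at t=0.8887 ← occupied
  → r_1 = 0.8887
beam 2: φ=-45°, α=195°
  dir = (cos 195°, sin 195°) = (-0.9659, -0.2588); from cell (6,4)
  next x-line at t=0.2381, next y-line at t=2.7819; Δt_x=1.0353, Δt_y=3.8637
    x: enter (5,4) at t=0.2381 ← occupied
  → r_2 = 0.2381
beam 3: φ=45°, α=285°
  dir = (cos 285°, sin 285°) = (0.2588, -0.9659); from cell (6,4)
  next x-line at t=2.9751, next y-line at t=0.7454; Δt_x=3.8637, Δt_y=1.0353
    y: enter (6,3) at t=0.7454
    y: enter (6,2) at t=1.7807
    y: enter (6,1) at t=2.8160
    x: enter (7,1) at t=2.9751 ← occupied
  → r_3 = 2.9751
beam 4: φ=135°, α=15°
  dir = (cos 15°, sin 15°) = (0.9659, 0.2588); from cell (6,4)
  next x-line at t=0.7972, next y-line at t=1.0818; Δt_x=1.0353, Δt_y=3.8637
    x: enter (7,4) at t=0.7972 ← occupied
  → r_4 = 0.7972

ranges = [0.8887, 0.2381, 2.9751, 0.7972]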